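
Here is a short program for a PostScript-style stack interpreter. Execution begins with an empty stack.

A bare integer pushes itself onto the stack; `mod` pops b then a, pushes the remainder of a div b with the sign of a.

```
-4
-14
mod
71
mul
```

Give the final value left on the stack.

-4  → -4
-14 → -4 -14
mod → -4
71  → -4 71
mul → -284

-284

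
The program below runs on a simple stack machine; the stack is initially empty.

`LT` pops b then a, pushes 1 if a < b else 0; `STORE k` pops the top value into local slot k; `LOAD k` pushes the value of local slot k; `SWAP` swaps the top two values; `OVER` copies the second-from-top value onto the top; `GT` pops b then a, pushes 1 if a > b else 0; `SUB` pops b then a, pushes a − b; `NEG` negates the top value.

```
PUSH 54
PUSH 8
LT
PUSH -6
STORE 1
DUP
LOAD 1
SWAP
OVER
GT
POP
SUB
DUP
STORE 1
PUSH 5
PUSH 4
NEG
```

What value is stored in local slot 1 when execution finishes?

6

PUSH 54  [54]
PUSH 8   [54, 8]
LT       [0]
PUSH -6  [0, -6]
STORE 1  [0]
DUP      [0, 0]
LOAD 1   [0, 0, -6]
SWAP     [0, -6, 0]
OVER     [0, -6, 0, -6]
GT       [0, -6, 1]
POP      [0, -6]
SUB      [6]
DUP      [6, 6]
STORE 1  [6]
PUSH 5   [6, 5]
PUSH 4   [6, 5, 4]
NEG      [6, 5, -4]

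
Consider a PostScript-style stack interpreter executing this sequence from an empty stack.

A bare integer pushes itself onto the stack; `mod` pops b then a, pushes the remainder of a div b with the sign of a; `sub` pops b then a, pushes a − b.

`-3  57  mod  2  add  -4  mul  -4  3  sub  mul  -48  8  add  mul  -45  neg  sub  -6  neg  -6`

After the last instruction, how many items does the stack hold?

3

-3  : [-3]
57  : [-3, 57]
mod : [-3]
2   : [-3, 2]
add : [-1]
-4  : [-1, -4]
mul : [4]
-4  : [4, -4]
3   : [4, -4, 3]
sub : [4, -7]
mul : [-28]
-48 : [-28, -48]
8   : [-28, -48, 8]
add : [-28, -40]
mul : [1120]
-45 : [1120, -45]
neg : [1120, 45]
sub : [1075]
-6  : [1075, -6]
neg : [1075, 6]
-6  : [1075, 6, -6]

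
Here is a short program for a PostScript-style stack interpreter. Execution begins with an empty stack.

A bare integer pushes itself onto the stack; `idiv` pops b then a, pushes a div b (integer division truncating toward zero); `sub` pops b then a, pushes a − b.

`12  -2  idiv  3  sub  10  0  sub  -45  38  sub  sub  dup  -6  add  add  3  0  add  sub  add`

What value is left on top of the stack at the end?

168

12    12
-2    12 -2
idiv  -6
3     -6 3
sub   -9
10    -9 10
0     -9 10 0
sub   -9 10
-45   -9 10 -45
38    -9 10 -45 38
sub   -9 10 -83
sub   -9 93
dup   -9 93 93
-6    -9 93 93 -6
add   -9 93 87
add   -9 180
3     -9 180 3
0     -9 180 3 0
add   -9 180 3
sub   -9 177
add   168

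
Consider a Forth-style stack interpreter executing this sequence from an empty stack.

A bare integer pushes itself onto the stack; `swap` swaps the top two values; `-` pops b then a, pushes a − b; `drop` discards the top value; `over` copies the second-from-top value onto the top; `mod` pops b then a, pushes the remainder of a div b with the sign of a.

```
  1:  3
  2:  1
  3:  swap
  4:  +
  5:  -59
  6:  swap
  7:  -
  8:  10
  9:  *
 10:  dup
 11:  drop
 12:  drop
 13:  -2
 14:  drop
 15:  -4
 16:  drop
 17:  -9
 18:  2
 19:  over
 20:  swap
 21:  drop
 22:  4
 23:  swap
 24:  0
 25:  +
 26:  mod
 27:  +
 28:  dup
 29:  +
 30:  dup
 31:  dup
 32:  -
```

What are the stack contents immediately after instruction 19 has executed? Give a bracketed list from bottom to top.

[-9, 2, -9]

3     3
1     3 1
swap  1 3
+     4
-59   4 -59
swap  -59 4
-     -63
10    -63 10
*     -630
dup   -630 -630
drop  -630
drop  (empty)
-2    -2
drop  (empty)
-4    -4
drop  (empty)
-9    -9
2     -9 2
over  -9 2 -9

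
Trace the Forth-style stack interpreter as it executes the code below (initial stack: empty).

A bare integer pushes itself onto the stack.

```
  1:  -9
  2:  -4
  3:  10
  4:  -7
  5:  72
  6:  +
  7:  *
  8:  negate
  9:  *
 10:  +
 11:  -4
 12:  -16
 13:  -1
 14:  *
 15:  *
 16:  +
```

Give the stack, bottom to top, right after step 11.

-9     → [-9]
-4     → [-9, -4]
10     → [-9, -4, 10]
-7     → [-9, -4, 10, -7]
72     → [-9, -4, 10, -7, 72]
+      → [-9, -4, 10, 65]
*      → [-9, -4, 650]
negate → [-9, -4, -650]
*      → [-9, 2600]
+      → [2591]
-4     → [2591, -4]

[2591, -4]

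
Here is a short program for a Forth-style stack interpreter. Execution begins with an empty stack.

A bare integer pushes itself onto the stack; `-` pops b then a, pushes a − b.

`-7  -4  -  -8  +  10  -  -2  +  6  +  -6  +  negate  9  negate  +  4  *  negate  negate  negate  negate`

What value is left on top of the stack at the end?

56

-7     : [-7]
-4     : [-7, -4]
-      : [-3]
-8     : [-3, -8]
+      : [-11]
10     : [-11, 10]
-      : [-21]
-2     : [-21, -2]
+      : [-23]
6      : [-23, 6]
+      : [-17]
-6     : [-17, -6]
+      : [-23]
negate : [23]
9      : [23, 9]
negate : [23, -9]
+      : [14]
4      : [14, 4]
*      : [56]
negate : [-56]
negate : [56]
negate : [-56]
negate : [56]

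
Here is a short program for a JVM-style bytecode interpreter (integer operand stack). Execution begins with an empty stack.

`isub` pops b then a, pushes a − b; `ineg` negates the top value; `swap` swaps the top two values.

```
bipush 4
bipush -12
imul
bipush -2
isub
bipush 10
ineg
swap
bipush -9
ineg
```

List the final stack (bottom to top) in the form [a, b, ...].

bipush 4   : [4]
bipush -12 : [4, -12]
imul       : [-48]
bipush -2  : [-48, -2]
isub       : [-46]
bipush 10  : [-46, 10]
ineg       : [-46, -10]
swap       : [-10, -46]
bipush -9  : [-10, -46, -9]
ineg       : [-10, -46, 9]

[-10, -46, 9]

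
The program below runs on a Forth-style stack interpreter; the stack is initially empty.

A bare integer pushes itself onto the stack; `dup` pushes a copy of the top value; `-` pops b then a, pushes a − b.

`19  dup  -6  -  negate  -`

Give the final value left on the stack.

19     → [19]
dup    → [19, 19]
-6     → [19, 19, -6]
-      → [19, 25]
negate → [19, -25]
-      → [44]

44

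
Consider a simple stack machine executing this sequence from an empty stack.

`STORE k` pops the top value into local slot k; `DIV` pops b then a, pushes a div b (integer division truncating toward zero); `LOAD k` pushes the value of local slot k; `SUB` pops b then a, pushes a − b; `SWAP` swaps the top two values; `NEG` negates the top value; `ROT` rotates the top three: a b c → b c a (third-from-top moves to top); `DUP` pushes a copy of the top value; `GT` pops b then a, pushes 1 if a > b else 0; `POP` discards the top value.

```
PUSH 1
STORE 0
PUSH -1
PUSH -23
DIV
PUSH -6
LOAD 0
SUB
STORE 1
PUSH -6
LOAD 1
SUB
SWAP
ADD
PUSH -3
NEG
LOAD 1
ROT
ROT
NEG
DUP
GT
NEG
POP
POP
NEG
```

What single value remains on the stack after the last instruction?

7

PUSH 1    [1]
STORE 0   []
PUSH -1   [-1]
PUSH -23  [-1, -23]
DIV       [0]
PUSH -6   [0, -6]
LOAD 0    [0, -6, 1]
SUB       [0, -7]
STORE 1   [0]
PUSH -6   [0, -6]
LOAD 1    [0, -6, -7]
SUB       [0, 1]
SWAP      [1, 0]
ADD       [1]
PUSH -3   [1, -3]
NEG       [1, 3]
LOAD 1    [1, 3, -7]
ROT       [3, -7, 1]
ROT       [-7, 1, 3]
NEG       [-7, 1, -3]
DUP       [-7, 1, -3, -3]
GT        [-7, 1, 0]
NEG       [-7, 1, 0]
POP       [-7, 1]
POP       [-7]
NEG       [7]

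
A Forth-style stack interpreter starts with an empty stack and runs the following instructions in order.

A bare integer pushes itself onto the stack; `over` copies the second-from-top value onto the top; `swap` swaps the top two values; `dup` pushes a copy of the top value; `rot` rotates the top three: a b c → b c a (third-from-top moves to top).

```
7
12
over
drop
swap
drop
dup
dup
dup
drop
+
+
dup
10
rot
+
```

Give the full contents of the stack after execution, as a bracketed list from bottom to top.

[36, 46]

7    -> 7
12   -> 7 12
over -> 7 12 7
drop -> 7 12
swap -> 12 7
drop -> 12
dup  -> 12 12
dup  -> 12 12 12
dup  -> 12 12 12 12
drop -> 12 12 12
+    -> 12 24
+    -> 36
dup  -> 36 36
10   -> 36 36 10
rot  -> 36 10 36
+    -> 36 46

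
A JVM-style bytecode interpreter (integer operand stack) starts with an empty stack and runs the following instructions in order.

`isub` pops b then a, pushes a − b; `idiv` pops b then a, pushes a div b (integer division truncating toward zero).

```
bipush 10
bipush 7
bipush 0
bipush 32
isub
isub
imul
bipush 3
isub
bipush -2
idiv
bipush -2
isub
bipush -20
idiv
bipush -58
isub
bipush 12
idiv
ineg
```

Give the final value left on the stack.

bipush 10  → 10
bipush 7   → 10 7
bipush 0   → 10 7 0
bipush 32  → 10 7 0 32
isub       → 10 7 -32
isub       → 10 39
imul       → 390
bipush 3   → 390 3
isub       → 387
bipush -2  → 387 -2
idiv       → -193
bipush -2  → -193 -2
isub       → -191
bipush -20 → -191 -20
idiv       → 9
bipush -58 → 9 -58
isub       → 67
bipush 12  → 67 12
idiv       → 5
ineg       → -5

-5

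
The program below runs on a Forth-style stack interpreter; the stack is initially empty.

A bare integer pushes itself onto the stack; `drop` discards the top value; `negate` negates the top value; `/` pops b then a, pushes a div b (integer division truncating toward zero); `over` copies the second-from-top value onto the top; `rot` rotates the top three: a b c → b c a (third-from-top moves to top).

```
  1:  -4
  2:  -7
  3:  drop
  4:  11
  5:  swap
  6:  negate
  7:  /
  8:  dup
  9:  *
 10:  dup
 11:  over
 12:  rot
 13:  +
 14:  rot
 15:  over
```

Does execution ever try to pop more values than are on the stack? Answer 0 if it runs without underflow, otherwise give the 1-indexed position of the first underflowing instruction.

14

-4     → [-4]
-7     → [-4, -7]
drop   → [-4]
11     → [-4, 11]
swap   → [11, -4]
negate → [11, 4]
/      → [2]
dup    → [2, 2]
*      → [4]
dup    → [4, 4]
over   → [4, 4, 4]
rot    → [4, 4, 4]
+      → [4, 8]
rot  — needs 3 operands, stack has 2 → underflow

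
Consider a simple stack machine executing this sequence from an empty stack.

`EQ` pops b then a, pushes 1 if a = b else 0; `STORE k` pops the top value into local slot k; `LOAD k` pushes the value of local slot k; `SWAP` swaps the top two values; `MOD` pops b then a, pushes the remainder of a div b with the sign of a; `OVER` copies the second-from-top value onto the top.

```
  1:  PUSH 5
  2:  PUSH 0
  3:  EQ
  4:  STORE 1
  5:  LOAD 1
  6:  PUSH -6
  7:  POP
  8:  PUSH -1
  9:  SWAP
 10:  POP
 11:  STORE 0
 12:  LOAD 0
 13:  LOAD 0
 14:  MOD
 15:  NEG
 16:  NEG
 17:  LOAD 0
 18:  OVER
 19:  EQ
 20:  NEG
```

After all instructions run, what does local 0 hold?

PUSH 5  -> [5]
PUSH 0  -> [5, 0]
EQ      -> [0]
STORE 1 -> []
LOAD 1  -> [0]
PUSH -6 -> [0, -6]
POP     -> [0]
PUSH -1 -> [0, -1]
SWAP    -> [-1, 0]
POP     -> [-1]
STORE 0 -> []
LOAD 0  -> [-1]
LOAD 0  -> [-1, -1]
MOD     -> [0]
NEG     -> [0]
NEG     -> [0]
LOAD 0  -> [0, -1]
OVER    -> [0, -1, 0]
EQ      -> [0, 0]
NEG     -> [0, 0]

-1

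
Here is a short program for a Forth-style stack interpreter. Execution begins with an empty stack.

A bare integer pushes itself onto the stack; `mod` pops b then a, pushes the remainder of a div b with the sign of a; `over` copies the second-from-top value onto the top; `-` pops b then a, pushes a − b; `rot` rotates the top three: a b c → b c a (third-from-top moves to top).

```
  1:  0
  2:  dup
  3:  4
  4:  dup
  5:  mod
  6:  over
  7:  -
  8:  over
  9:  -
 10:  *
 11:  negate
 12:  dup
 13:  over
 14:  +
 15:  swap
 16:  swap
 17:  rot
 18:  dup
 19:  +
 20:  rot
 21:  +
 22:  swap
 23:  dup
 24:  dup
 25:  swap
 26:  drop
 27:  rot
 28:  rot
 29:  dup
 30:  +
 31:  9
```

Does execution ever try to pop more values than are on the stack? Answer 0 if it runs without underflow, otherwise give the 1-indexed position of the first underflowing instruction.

0       [0]
dup     [0, 0]
4       [0, 0, 4]
dup     [0, 0, 4, 4]
mod     [0, 0, 0]
over    [0, 0, 0, 0]
-       [0, 0, 0]
over    [0, 0, 0, 0]
-       [0, 0, 0]
*       [0, 0]
negate  [0, 0]
dup     [0, 0, 0]
over    [0, 0, 0, 0]
+       [0, 0, 0]
swap    [0, 0, 0]
swap    [0, 0, 0]
rot     [0, 0, 0]
dup     [0, 0, 0, 0]
+       [0, 0, 0]
rot     [0, 0, 0]
+       [0, 0]
swap    [0, 0]
dup     [0, 0, 0]
dup     [0, 0, 0, 0]
swap    [0, 0, 0, 0]
drop    [0, 0, 0]
rot     [0, 0, 0]
rot     [0, 0, 0]
dup     [0, 0, 0, 0]
+       [0, 0, 0]
9       [0, 0, 0, 9]

0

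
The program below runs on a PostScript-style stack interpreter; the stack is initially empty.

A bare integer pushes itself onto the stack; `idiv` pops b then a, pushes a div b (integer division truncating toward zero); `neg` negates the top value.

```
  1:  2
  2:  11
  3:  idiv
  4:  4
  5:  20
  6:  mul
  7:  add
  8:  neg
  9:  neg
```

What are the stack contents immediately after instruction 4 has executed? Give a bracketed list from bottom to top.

2    → [2]
11   → [2, 11]
idiv → [0]
4    → [0, 4]

[0, 4]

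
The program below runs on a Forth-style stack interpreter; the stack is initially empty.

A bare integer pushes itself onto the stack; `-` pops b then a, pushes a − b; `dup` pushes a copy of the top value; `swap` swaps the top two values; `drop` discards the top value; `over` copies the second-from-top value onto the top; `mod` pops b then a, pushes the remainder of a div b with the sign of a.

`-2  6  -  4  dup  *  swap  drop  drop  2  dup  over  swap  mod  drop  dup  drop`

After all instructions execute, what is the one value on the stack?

2

-2   : -2
6    : -2 6
-    : -8
4    : -8 4
dup  : -8 4 4
*    : -8 16
swap : 16 -8
drop : 16
drop : (empty)
2    : 2
dup  : 2 2
over : 2 2 2
swap : 2 2 2
mod  : 2 0
drop : 2
dup  : 2 2
drop : 2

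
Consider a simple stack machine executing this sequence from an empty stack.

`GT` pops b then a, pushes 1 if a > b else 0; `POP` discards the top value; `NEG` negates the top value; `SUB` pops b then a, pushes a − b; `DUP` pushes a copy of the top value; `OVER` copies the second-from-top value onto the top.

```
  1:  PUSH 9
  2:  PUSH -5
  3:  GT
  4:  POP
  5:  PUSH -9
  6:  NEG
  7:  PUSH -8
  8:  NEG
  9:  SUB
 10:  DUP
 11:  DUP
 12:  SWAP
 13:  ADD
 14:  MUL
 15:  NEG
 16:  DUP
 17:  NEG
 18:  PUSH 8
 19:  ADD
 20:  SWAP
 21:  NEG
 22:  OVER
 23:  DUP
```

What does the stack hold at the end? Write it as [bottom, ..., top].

PUSH 9  → 9
PUSH -5 → 9 -5
GT      → 1
POP     → (empty)
PUSH -9 → -9
NEG     → 9
PUSH -8 → 9 -8
NEG     → 9 8
SUB     → 1
DUP     → 1 1
DUP     → 1 1 1
SWAP    → 1 1 1
ADD     → 1 2
MUL     → 2
NEG     → -2
DUP     → -2 -2
NEG     → -2 2
PUSH 8  → -2 2 8
ADD     → -2 10
SWAP    → 10 -2
NEG     → 10 2
OVER    → 10 2 10
DUP     → 10 2 10 10

[10, 2, 10, 10]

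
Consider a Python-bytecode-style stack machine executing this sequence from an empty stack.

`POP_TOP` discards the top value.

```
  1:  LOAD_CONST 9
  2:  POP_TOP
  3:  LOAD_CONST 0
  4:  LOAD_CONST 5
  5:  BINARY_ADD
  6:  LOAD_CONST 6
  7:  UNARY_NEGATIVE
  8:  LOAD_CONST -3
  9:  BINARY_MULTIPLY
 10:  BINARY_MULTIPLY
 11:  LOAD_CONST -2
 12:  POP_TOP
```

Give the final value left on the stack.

LOAD_CONST 9     [9]
POP_TOP          []
LOAD_CONST 0     [0]
LOAD_CONST 5     [0, 5]
BINARY_ADD       [5]
LOAD_CONST 6     [5, 6]
UNARY_NEGATIVE   [5, -6]
LOAD_CONST -3    [5, -6, -3]
BINARY_MULTIPLY  [5, 18]
BINARY_MULTIPLY  [90]
LOAD_CONST -2    [90, -2]
POP_TOP          [90]

90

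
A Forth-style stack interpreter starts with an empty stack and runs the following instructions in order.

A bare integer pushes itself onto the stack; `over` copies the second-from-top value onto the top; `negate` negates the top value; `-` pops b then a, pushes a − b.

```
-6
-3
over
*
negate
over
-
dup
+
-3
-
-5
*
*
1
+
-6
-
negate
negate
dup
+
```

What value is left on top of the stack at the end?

-6     -> [-6]
-3     -> [-6, -3]
over   -> [-6, -3, -6]
*      -> [-6, 18]
negate -> [-6, -18]
over   -> [-6, -18, -6]
-      -> [-6, -12]
dup    -> [-6, -12, -12]
+      -> [-6, -24]
-3     -> [-6, -24, -3]
-      -> [-6, -21]
-5     -> [-6, -21, -5]
*      -> [-6, 105]
*      -> [-630]
1      -> [-630, 1]
+      -> [-629]
-6     -> [-629, -6]
-      -> [-623]
negate -> [623]
negate -> [-623]
dup    -> [-623, -623]
+      -> [-1246]

-1246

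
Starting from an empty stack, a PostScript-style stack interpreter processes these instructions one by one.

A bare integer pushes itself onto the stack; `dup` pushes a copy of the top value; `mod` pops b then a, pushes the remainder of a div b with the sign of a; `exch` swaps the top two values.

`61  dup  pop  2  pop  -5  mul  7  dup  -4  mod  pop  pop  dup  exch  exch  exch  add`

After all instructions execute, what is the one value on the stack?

61   : 61
dup  : 61 61
pop  : 61
2    : 61 2
pop  : 61
-5   : 61 -5
mul  : -305
7    : -305 7
dup  : -305 7 7
-4   : -305 7 7 -4
mod  : -305 7 3
pop  : -305 7
pop  : -305
dup  : -305 -305
exch : -305 -305
exch : -305 -305
exch : -305 -305
add  : -610

-610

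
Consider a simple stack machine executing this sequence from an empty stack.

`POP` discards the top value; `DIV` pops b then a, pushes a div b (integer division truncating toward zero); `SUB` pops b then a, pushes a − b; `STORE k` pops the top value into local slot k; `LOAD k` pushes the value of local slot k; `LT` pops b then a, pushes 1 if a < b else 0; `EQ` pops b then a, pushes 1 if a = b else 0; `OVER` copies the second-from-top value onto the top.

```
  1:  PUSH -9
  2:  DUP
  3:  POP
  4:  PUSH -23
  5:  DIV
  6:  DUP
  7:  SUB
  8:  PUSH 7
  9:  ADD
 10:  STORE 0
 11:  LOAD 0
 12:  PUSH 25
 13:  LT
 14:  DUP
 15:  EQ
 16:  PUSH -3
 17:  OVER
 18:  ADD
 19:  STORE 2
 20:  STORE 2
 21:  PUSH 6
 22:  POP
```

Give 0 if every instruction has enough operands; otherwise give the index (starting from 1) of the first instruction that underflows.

0

PUSH -9  → [-9]
DUP      → [-9, -9]
POP      → [-9]
PUSH -23 → [-9, -23]
DIV      → [0]
DUP      → [0, 0]
SUB      → [0]
PUSH 7   → [0, 7]
ADD      → [7]
STORE 0  → []
LOAD 0   → [7]
PUSH 25  → [7, 25]
LT       → [1]
DUP      → [1, 1]
EQ       → [1]
PUSH -3  → [1, -3]
OVER     → [1, -3, 1]
ADD      → [1, -2]
STORE 2  → [1]
STORE 2  → []
PUSH 6   → [6]
POP      → []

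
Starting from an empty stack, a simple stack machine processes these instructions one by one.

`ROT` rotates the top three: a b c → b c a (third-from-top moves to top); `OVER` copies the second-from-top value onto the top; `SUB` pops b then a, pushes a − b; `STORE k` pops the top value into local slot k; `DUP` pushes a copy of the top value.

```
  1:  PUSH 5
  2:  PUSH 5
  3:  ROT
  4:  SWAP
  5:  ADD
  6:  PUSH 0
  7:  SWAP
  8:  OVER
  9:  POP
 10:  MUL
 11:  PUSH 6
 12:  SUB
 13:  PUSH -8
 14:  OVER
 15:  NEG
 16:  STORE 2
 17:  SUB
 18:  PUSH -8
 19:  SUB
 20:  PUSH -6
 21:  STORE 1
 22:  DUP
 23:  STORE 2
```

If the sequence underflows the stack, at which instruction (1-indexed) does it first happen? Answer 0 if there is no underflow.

3

PUSH 5 : 5
PUSH 5 : 5 5
ROT  — needs 3 operands, stack has 2 → underflow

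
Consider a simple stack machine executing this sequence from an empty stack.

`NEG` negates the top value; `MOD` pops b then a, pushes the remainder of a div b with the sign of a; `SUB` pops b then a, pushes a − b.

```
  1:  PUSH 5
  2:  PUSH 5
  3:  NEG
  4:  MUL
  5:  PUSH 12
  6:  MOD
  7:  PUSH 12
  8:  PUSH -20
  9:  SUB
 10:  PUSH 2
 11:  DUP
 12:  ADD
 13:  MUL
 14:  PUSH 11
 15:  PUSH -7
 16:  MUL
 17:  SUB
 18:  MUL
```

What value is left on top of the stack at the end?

-205

PUSH 5   -> 5
PUSH 5   -> 5 5
NEG      -> 5 -5
MUL      -> -25
PUSH 12  -> -25 12
MOD      -> -1
PUSH 12  -> -1 12
PUSH -20 -> -1 12 -20
SUB      -> -1 32
PUSH 2   -> -1 32 2
DUP      -> -1 32 2 2
ADD      -> -1 32 4
MUL      -> -1 128
PUSH 11  -> -1 128 11
PUSH -7  -> -1 128 11 -7
MUL      -> -1 128 -77
SUB      -> -1 205
MUL      -> -205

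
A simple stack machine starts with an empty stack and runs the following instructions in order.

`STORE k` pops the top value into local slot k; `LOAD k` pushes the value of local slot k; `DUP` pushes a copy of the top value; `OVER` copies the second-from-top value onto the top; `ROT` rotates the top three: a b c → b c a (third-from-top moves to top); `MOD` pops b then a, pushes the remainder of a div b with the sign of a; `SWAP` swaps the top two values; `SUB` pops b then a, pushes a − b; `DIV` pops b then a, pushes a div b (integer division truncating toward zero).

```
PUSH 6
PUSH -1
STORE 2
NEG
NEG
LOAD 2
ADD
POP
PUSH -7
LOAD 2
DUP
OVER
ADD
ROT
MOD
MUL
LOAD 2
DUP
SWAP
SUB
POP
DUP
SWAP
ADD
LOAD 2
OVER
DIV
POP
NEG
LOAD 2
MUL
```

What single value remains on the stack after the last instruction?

4

PUSH 6   [6]
PUSH -1  [6, -1]
STORE 2  [6]
NEG      [-6]
NEG      [6]
LOAD 2   [6, -1]
ADD      [5]
POP      []
PUSH -7  [-7]
LOAD 2   [-7, -1]
DUP      [-7, -1, -1]
OVER     [-7, -1, -1, -1]
ADD      [-7, -1, -2]
ROT      [-1, -2, -7]
MOD      [-1, -2]
MUL      [2]
LOAD 2   [2, -1]
DUP      [2, -1, -1]
SWAP     [2, -1, -1]
SUB      [2, 0]
POP      [2]
DUP      [2, 2]
SWAP     [2, 2]
ADD      [4]
LOAD 2   [4, -1]
OVER     [4, -1, 4]
DIV      [4, 0]
POP      [4]
NEG      [-4]
LOAD 2   [-4, -1]
MUL      [4]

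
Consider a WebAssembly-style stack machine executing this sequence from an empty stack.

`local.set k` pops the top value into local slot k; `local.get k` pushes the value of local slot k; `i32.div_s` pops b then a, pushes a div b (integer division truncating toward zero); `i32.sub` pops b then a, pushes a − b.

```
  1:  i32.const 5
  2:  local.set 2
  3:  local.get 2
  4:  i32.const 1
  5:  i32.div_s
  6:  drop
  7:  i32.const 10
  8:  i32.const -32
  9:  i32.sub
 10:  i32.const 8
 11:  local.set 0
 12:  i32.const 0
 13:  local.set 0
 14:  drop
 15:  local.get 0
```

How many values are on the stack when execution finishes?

1

i32.const 5   : [5]
local.set 2   : []
local.get 2   : [5]
i32.const 1   : [5, 1]
i32.div_s     : [5]
drop          : []
i32.const 10  : [10]
i32.const -32 : [10, -32]
i32.sub       : [42]
i32.const 8   : [42, 8]
local.set 0   : [42]
i32.const 0   : [42, 0]
local.set 0   : [42]
drop          : []
local.get 0   : [0]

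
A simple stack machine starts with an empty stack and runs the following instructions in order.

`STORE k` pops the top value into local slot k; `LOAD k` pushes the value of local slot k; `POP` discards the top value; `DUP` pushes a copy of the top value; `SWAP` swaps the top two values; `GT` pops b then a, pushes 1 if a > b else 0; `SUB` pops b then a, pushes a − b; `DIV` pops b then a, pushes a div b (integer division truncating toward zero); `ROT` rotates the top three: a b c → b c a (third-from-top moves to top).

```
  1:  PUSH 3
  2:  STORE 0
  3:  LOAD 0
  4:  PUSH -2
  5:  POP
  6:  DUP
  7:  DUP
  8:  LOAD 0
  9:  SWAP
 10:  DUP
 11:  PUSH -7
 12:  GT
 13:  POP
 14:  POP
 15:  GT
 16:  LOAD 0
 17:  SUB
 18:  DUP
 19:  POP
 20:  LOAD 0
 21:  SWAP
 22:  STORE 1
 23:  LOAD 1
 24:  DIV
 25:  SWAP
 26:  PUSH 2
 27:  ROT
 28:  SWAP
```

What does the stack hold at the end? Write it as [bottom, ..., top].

PUSH 3  -> 3
STORE 0 -> (empty)
LOAD 0  -> 3
PUSH -2 -> 3 -2
POP     -> 3
DUP     -> 3 3
DUP     -> 3 3 3
LOAD 0  -> 3 3 3 3
SWAP    -> 3 3 3 3
DUP     -> 3 3 3 3 3
PUSH -7 -> 3 3 3 3 3 -7
GT      -> 3 3 3 3 1
POP     -> 3 3 3 3
POP     -> 3 3 3
GT      -> 3 0
LOAD 0  -> 3 0 3
SUB     -> 3 -3
DUP     -> 3 -3 -3
POP     -> 3 -3
LOAD 0  -> 3 -3 3
SWAP    -> 3 3 -3
STORE 1 -> 3 3
LOAD 1  -> 3 3 -3
DIV     -> 3 -1
SWAP    -> -1 3
PUSH 2  -> -1 3 2
ROT     -> 3 2 -1
SWAP    -> 3 -1 2

[3, -1, 2]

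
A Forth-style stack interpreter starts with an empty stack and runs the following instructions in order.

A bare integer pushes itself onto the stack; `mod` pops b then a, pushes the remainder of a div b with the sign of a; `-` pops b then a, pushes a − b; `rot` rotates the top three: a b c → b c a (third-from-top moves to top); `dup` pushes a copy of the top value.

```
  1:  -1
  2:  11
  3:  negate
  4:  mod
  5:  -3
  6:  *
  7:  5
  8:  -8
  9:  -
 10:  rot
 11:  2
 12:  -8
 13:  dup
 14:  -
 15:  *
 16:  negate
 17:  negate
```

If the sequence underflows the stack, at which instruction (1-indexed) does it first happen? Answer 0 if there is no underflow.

-1     : [-1]
11     : [-1, 11]
negate : [-1, -11]
mod    : [-1]
-3     : [-1, -3]
*      : [3]
5      : [3, 5]
-8     : [3, 5, -8]
-      : [3, 13]
rot  — needs 3 operands, stack has 2 → underflow

10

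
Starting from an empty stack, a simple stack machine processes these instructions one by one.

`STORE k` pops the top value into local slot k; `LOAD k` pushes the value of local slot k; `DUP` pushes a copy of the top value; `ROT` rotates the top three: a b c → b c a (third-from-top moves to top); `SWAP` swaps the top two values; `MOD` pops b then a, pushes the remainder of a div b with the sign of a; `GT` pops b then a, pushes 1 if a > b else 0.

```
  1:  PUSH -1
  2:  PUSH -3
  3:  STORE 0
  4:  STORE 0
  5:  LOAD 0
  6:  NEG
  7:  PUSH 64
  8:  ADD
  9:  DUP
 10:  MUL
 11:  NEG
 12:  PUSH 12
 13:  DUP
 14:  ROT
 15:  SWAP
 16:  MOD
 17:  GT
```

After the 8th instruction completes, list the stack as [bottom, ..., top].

PUSH -1 -> -1
PUSH -3 -> -1 -3
STORE 0 -> -1
STORE 0 -> (empty)
LOAD 0  -> -1
NEG     -> 1
PUSH 64 -> 1 64
ADD     -> 65

[65]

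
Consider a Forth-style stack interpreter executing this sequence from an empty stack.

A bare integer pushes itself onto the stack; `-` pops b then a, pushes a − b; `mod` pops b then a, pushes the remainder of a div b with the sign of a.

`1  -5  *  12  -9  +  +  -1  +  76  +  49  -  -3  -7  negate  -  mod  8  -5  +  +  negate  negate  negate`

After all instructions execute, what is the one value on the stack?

-7

1      : [1]
-5     : [1, -5]
*      : [-5]
12     : [-5, 12]
-9     : [-5, 12, -9]
+      : [-5, 3]
+      : [-2]
-1     : [-2, -1]
+      : [-3]
76     : [-3, 76]
+      : [73]
49     : [73, 49]
-      : [24]
-3     : [24, -3]
-7     : [24, -3, -7]
negate : [24, -3, 7]
-      : [24, -10]
mod    : [4]
8      : [4, 8]
-5     : [4, 8, -5]
+      : [4, 3]
+      : [7]
negate : [-7]
negate : [7]
negate : [-7]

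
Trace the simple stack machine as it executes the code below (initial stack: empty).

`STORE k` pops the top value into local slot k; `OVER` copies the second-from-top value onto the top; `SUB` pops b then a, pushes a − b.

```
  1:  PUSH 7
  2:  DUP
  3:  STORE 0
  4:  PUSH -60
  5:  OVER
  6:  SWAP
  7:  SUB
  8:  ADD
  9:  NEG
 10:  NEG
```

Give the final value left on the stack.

74

PUSH 7    7
DUP       7 7
STORE 0   7
PUSH -60  7 -60
OVER      7 -60 7
SWAP      7 7 -60
SUB       7 67
ADD       74
NEG       -74
NEG       74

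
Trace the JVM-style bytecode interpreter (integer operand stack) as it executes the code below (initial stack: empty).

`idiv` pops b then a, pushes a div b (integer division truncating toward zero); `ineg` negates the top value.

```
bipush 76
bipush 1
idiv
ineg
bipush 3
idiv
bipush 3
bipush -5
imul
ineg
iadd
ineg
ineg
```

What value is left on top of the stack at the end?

bipush 76 → [76]
bipush 1  → [76, 1]
idiv      → [76]
ineg      → [-76]
bipush 3  → [-76, 3]
idiv      → [-25]
bipush 3  → [-25, 3]
bipush -5 → [-25, 3, -5]
imul      → [-25, -15]
ineg      → [-25, 15]
iadd      → [-10]
ineg      → [10]
ineg      → [-10]

-10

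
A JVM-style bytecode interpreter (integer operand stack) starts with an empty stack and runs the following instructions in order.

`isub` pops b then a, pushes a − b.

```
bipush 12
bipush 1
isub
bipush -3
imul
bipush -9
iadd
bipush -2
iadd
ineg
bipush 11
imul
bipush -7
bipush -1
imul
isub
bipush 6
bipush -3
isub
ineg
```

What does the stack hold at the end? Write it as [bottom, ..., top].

bipush 12 -> 12
bipush 1  -> 12 1
isub      -> 11
bipush -3 -> 11 -3
imul      -> -33
bipush -9 -> -33 -9
iadd      -> -42
bipush -2 -> -42 -2
iadd      -> -44
ineg      -> 44
bipush 11 -> 44 11
imul      -> 484
bipush -7 -> 484 -7
bipush -1 -> 484 -7 -1
imul      -> 484 7
isub      -> 477
bipush 6  -> 477 6
bipush -3 -> 477 6 -3
isub      -> 477 9
ineg      -> 477 -9

[477, -9]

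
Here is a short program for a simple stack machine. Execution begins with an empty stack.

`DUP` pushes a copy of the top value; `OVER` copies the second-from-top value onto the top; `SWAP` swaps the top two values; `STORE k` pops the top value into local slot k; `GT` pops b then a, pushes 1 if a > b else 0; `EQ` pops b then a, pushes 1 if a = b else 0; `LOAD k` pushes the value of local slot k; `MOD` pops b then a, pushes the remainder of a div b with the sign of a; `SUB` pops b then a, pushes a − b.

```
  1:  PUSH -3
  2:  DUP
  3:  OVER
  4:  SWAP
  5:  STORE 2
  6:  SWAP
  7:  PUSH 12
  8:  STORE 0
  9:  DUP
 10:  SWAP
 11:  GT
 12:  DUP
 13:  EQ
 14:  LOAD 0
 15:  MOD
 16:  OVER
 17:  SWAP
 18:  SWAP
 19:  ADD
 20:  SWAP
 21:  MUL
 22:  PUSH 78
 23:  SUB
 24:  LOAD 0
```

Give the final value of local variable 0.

PUSH -3 → -3
DUP     → -3 -3
OVER    → -3 -3 -3
SWAP    → -3 -3 -3
STORE 2 → -3 -3
SWAP    → -3 -3
PUSH 12 → -3 -3 12
STORE 0 → -3 -3
DUP     → -3 -3 -3
SWAP    → -3 -3 -3
GT      → -3 0
DUP     → -3 0 0
EQ      → -3 1
LOAD 0  → -3 1 12
MOD     → -3 1
OVER    → -3 1 -3
SWAP    → -3 -3 1
SWAP    → -3 1 -3
ADD     → -3 -2
SWAP    → -2 -3
MUL     → 6
PUSH 78 → 6 78
SUB     → -72
LOAD 0  → -72 12

12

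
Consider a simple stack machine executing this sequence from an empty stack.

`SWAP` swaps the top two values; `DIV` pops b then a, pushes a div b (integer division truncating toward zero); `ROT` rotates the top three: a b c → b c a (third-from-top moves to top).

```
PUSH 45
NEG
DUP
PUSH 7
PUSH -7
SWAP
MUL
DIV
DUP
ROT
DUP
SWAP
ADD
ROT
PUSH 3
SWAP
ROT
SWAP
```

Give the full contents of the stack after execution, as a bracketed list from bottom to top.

PUSH 45  [45]
NEG      [-45]
DUP      [-45, -45]
PUSH 7   [-45, -45, 7]
PUSH -7  [-45, -45, 7, -7]
SWAP     [-45, -45, -7, 7]
MUL      [-45, -45, -49]
DIV      [-45, 0]
DUP      [-45, 0, 0]
ROT      [0, 0, -45]
DUP      [0, 0, -45, -45]
SWAP     [0, 0, -45, -45]
ADD      [0, 0, -90]
ROT      [0, -90, 0]
PUSH 3   [0, -90, 0, 3]
SWAP     [0, -90, 3, 0]
ROT      [0, 3, 0, -90]
SWAP     [0, 3, -90, 0]

[0, 3, -90, 0]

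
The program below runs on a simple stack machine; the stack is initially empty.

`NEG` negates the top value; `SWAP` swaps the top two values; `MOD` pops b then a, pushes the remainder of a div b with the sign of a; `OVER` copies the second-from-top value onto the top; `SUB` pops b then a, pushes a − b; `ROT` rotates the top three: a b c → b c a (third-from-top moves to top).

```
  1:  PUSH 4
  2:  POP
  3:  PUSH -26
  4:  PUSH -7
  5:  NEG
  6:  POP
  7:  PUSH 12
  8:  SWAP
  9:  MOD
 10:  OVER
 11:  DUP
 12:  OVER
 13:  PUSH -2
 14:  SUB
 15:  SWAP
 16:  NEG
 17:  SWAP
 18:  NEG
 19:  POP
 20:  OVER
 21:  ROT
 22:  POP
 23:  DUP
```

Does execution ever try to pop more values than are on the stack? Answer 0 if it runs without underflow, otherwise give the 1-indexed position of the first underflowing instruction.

PUSH 4   → [4]
POP      → []
PUSH -26 → [-26]
PUSH -7  → [-26, -7]
NEG      → [-26, 7]
POP      → [-26]
PUSH 12  → [-26, 12]
SWAP     → [12, -26]
MOD      → [12]
OVER  — needs 2 operands, stack has 1 → underflow

10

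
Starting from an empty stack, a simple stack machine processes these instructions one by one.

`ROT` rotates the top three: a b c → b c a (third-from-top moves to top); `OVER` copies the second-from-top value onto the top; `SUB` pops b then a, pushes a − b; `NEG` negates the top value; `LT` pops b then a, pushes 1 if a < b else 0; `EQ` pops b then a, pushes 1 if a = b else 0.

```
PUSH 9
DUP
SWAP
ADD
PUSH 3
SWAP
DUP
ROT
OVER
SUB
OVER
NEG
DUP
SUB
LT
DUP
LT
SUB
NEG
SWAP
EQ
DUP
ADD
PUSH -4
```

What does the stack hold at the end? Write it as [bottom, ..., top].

[0, -4]

PUSH 9  → [9]
DUP     → [9, 9]
SWAP    → [9, 9]
ADD     → [18]
PUSH 3  → [18, 3]
SWAP    → [3, 18]
DUP     → [3, 18, 18]
ROT     → [18, 18, 3]
OVER    → [18, 18, 3, 18]
SUB     → [18, 18, -15]
OVER    → [18, 18, -15, 18]
NEG     → [18, 18, -15, -18]
DUP     → [18, 18, -15, -18, -18]
SUB     → [18, 18, -15, 0]
LT      → [18, 18, 1]
DUP     → [18, 18, 1, 1]
LT      → [18, 18, 0]
SUB     → [18, 18]
NEG     → [18, -18]
SWAP    → [-18, 18]
EQ      → [0]
DUP     → [0, 0]
ADD     → [0]
PUSH -4 → [0, -4]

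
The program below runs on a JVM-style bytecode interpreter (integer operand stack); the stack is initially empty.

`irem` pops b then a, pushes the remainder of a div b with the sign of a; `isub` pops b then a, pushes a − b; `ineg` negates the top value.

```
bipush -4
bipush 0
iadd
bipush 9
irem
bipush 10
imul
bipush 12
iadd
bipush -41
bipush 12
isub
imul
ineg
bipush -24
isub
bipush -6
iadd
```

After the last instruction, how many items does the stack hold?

bipush -4  : [-4]
bipush 0   : [-4, 0]
iadd       : [-4]
bipush 9   : [-4, 9]
irem       : [-4]
bipush 10  : [-4, 10]
imul       : [-40]
bipush 12  : [-40, 12]
iadd       : [-28]
bipush -41 : [-28, -41]
bipush 12  : [-28, -41, 12]
isub       : [-28, -53]
imul       : [1484]
ineg       : [-1484]
bipush -24 : [-1484, -24]
isub       : [-1460]
bipush -6  : [-1460, -6]
iadd       : [-1466]

1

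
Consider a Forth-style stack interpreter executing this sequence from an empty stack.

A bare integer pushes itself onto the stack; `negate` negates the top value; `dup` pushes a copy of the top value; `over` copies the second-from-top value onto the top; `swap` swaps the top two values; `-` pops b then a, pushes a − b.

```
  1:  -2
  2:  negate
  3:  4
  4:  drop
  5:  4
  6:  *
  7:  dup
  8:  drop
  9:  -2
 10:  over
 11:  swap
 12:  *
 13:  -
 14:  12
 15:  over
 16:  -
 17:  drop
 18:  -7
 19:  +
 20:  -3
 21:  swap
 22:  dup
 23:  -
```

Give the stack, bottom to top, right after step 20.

[17, -3]

-2     -> -2
negate -> 2
4      -> 2 4
drop   -> 2
4      -> 2 4
*      -> 8
dup    -> 8 8
drop   -> 8
-2     -> 8 -2
over   -> 8 -2 8
swap   -> 8 8 -2
*      -> 8 -16
-      -> 24
12     -> 24 12
over   -> 24 12 24
-      -> 24 -12
drop   -> 24
-7     -> 24 -7
+      -> 17
-3     -> 17 -3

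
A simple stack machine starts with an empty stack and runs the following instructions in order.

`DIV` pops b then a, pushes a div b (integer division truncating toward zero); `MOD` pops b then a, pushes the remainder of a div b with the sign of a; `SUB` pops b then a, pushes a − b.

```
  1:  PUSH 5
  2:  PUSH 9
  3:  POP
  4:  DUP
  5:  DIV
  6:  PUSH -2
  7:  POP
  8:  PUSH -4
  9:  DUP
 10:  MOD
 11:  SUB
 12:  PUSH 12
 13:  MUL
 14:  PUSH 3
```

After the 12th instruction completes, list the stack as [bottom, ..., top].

PUSH 5  : [5]
PUSH 9  : [5, 9]
POP     : [5]
DUP     : [5, 5]
DIV     : [1]
PUSH -2 : [1, -2]
POP     : [1]
PUSH -4 : [1, -4]
DUP     : [1, -4, -4]
MOD     : [1, 0]
SUB     : [1]
PUSH 12 : [1, 12]

[1, 12]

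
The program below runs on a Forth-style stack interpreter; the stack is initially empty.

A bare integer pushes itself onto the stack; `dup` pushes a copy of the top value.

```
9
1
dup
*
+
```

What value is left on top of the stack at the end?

9    9
1    9 1
dup  9 1 1
*    9 1
+    10

10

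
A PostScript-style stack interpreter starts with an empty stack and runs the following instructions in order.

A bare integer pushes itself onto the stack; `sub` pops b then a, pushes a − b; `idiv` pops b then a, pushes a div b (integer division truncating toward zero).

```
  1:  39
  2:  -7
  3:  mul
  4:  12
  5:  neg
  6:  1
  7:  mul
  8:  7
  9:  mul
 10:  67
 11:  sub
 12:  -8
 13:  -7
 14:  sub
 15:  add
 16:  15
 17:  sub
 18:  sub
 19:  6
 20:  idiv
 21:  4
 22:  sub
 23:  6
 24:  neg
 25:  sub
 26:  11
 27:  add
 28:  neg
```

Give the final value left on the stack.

4

39   : [39]
-7   : [39, -7]
mul  : [-273]
12   : [-273, 12]
neg  : [-273, -12]
1    : [-273, -12, 1]
mul  : [-273, -12]
7    : [-273, -12, 7]
mul  : [-273, -84]
67   : [-273, -84, 67]
sub  : [-273, -151]
-8   : [-273, -151, -8]
-7   : [-273, -151, -8, -7]
sub  : [-273, -151, -1]
add  : [-273, -152]
15   : [-273, -152, 15]
sub  : [-273, -167]
sub  : [-106]
6    : [-106, 6]
idiv : [-17]
4    : [-17, 4]
sub  : [-21]
6    : [-21, 6]
neg  : [-21, -6]
sub  : [-15]
11   : [-15, 11]
add  : [-4]
neg  : [4]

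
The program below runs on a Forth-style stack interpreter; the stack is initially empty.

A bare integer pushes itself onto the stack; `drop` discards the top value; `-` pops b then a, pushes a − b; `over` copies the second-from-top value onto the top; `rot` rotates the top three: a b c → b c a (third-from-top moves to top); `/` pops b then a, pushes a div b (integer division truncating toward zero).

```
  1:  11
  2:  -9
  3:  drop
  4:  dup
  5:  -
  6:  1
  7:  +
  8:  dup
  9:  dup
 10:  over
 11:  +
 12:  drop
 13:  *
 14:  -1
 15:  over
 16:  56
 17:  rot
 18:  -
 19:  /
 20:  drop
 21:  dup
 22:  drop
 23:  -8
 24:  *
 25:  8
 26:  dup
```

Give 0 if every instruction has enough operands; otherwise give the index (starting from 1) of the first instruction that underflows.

11    11
-9    11 -9
drop  11
dup   11 11
-     0
1     0 1
+     1
dup   1 1
dup   1 1 1
over  1 1 1 1
+     1 1 2
drop  1 1
*     1
-1    1 -1
over  1 -1 1
56    1 -1 1 56
rot   1 1 56 -1
-     1 1 57
/     1 0
drop  1
dup   1 1
drop  1
-8    1 -8
*     -8
8     -8 8
dup   -8 8 8

0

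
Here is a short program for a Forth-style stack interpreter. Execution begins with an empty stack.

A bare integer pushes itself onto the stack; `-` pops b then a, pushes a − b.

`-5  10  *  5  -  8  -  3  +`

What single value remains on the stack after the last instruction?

-5  [-5]
10  [-5, 10]
*   [-50]
5   [-50, 5]
-   [-55]
8   [-55, 8]
-   [-63]
3   [-63, 3]
+   [-60]

-60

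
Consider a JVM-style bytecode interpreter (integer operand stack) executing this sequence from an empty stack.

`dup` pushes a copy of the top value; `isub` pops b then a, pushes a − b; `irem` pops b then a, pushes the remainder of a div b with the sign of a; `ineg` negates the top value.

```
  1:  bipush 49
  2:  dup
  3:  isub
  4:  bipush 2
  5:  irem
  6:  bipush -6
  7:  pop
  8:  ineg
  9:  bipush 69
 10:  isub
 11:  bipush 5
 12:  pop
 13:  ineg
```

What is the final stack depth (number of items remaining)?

bipush 49 → 49
dup       → 49 49
isub      → 0
bipush 2  → 0 2
irem      → 0
bipush -6 → 0 -6
pop       → 0
ineg      → 0
bipush 69 → 0 69
isub      → -69
bipush 5  → -69 5
pop       → -69
ineg      → 69

1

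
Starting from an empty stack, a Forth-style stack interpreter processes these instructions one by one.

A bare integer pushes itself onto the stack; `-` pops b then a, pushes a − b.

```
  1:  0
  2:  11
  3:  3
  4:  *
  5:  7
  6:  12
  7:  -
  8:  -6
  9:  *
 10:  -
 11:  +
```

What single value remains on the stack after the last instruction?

0   [0]
11  [0, 11]
3   [0, 11, 3]
*   [0, 33]
7   [0, 33, 7]
12  [0, 33, 7, 12]
-   [0, 33, -5]
-6  [0, 33, -5, -6]
*   [0, 33, 30]
-   [0, 3]
+   [3]

3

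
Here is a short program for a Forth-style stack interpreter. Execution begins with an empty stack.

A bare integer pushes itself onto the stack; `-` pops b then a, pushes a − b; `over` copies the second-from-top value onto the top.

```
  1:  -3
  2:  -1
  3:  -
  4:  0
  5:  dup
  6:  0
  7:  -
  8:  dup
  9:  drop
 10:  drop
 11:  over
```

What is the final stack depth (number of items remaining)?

3

-3   → [-3]
-1   → [-3, -1]
-    → [-2]
0    → [-2, 0]
dup  → [-2, 0, 0]
0    → [-2, 0, 0, 0]
-    → [-2, 0, 0]
dup  → [-2, 0, 0, 0]
drop → [-2, 0, 0]
drop → [-2, 0]
over → [-2, 0, -2]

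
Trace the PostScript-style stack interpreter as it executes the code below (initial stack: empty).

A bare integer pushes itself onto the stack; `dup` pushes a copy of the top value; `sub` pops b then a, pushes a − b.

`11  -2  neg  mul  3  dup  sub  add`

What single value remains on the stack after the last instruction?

11  : [11]
-2  : [11, -2]
neg : [11, 2]
mul : [22]
3   : [22, 3]
dup : [22, 3, 3]
sub : [22, 0]
add : [22]

22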